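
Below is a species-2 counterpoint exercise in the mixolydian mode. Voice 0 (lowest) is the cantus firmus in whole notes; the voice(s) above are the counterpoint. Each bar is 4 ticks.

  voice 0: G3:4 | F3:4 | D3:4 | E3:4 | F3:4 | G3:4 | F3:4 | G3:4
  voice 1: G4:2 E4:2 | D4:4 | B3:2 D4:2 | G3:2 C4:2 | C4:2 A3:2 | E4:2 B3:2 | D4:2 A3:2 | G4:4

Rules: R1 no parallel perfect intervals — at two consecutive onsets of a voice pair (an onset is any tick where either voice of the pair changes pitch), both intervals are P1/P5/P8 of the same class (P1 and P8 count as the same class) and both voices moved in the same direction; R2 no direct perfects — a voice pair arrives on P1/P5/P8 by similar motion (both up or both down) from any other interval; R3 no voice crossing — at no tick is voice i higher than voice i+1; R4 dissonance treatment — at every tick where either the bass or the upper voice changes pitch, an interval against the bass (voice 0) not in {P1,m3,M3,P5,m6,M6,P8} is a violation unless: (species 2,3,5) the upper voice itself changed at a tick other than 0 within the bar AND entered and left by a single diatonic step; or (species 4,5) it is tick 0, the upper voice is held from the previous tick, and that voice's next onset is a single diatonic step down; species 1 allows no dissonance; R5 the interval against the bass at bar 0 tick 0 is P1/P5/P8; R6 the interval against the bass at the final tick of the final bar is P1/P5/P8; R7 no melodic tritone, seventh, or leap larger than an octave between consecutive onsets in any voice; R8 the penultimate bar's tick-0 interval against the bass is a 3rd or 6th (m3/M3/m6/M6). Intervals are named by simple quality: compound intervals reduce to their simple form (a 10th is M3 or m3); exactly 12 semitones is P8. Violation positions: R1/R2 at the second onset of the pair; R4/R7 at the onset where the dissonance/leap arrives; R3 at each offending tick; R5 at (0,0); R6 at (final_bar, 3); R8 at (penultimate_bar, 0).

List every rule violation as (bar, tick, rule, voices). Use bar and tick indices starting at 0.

bar 0: v0=G3 v1=G4 downbeat P8
bar 1: v0=F3 v1=D4 downbeat M6
bar 2: v0=D3 v1=B3 downbeat M6
bar 3: v0=E3 v1=G3 downbeat m3
bar 4: v0=F3 v1=C4 downbeat P5
bar 5: v0=G3 v1=E4 downbeat M6
bar 6: v0=F3 v1=D4 downbeat M6
bar 7: v0=G3 v1=G4 downbeat P8
  -> R2 @ bar 7 tick 0 v(0, 1): F3/A3 M3 -> G3/G4 P8 similar
  -> R7 @ bar 7 tick 0 v(1,): A3->G4 leap 10st

(7, 0, R2, (0, 1))
(7, 0, R7, (1,))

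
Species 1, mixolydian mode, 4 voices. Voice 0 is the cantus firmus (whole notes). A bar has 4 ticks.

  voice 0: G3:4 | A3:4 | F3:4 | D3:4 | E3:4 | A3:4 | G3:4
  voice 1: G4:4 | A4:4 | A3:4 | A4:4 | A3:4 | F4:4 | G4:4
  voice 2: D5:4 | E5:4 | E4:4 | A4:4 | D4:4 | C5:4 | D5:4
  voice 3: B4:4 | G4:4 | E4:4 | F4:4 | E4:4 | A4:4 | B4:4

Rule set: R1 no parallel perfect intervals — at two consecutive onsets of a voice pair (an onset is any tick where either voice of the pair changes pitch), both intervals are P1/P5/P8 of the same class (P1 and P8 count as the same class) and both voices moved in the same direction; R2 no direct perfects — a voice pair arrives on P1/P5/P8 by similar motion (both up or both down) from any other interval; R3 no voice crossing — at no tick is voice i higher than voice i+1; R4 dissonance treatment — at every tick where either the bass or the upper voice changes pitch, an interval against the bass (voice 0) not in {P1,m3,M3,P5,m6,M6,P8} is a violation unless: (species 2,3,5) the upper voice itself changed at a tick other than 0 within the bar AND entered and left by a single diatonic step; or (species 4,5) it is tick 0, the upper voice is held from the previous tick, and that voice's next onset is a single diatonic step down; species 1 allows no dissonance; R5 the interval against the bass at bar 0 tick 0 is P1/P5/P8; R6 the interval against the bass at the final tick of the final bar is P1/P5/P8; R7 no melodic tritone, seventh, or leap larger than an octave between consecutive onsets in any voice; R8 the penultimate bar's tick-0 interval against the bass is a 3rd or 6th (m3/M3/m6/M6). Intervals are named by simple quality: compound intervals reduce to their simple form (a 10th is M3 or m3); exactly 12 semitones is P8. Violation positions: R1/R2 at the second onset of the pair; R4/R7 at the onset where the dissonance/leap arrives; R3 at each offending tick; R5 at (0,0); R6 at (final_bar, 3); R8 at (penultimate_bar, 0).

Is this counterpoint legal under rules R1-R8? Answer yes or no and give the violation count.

No (40 violations)

bar 0: v0=G3 v1=G4 v2=D5 v3=B4 (M3)
bar 1: v0=A3 v1=A4 v2=E5 v3=G4 (m7)
bar 2: v0=F3 v1=A3 v2=E4 v3=E4 (M7)
bar 3: v0=D3 v1=A4 v2=A4 v3=F4 (m3)
bar 4: v0=E3 v1=A3 v2=D4 v3=E4 (P8)
bar 5: v0=A3 v1=F4 v2=C5 v3=A4 (P8)
bar 6: v0=G3 v1=G4 v2=D5 v3=B4 (M3)
  R3 @ bar0.0: D5 above B4
  R5 @ bar0.0: opens on M3
  R3 @ bar0.1: D5 above B4
  R3 @ bar0.2: D5 above B4
  R3 @ bar0.3: D5 above B4
  R1 @ bar1.0: G3/G4 P8 -> A3/A4 P8 similar
  R1 @ bar1.0: G3/D5 P5 -> A3/E5 P5 similar
  R1 @ bar1.0: G4/D5 P5 -> A4/E5 P5 similar
  R3 @ bar1.0: E5 above G4
  R4 @ bar1.0: A3/G4 m7 untreated
  R3 @ bar1.1: E5 above G4
  R3 @ bar1.2: E5 above G4
  R3 @ bar1.3: E5 above G4
  R1 @ bar2.0: A4/E5 P5 -> A3/E4 P5 similar
  R2 @ bar2.0: A4/G4 M2 -> A3/E4 P5 similar
  R2 @ bar2.0: E5/G4 M6 -> E4/E4 P1 similar
  R4 @ bar2.0: F3/E4 M7 untreated
  R4 @ bar2.0: F3/E4 M7 untreated
  R2 @ bar3.0: A3/E4 P5 -> A4/A4 P1 similar
  R3 @ bar3.0: A4 above F4
  R3 @ bar3.1: A4 above F4
  R3 @ bar3.2: A4 above F4
  R3 @ bar3.3: A4 above F4
  R2 @ bar4.0: A4/F4 M3 -> A3/E4 P5 similar
  R4 @ bar4.0: E3/A3 P4 untreated
  R4 @ bar4.0: E3/D4 m7 untreated
  R1 @ bar5.0: E3/E4 P8 -> A3/A4 P8 similar
  R2 @ bar5.0: A3/D4 P4 -> F4/C5 P5 similar
  R3 @ bar5.0: C5 above A4
  R7 @ bar5.0: D4->C5 leap 10st
  R8 @ bar5.0: penult P8 not 3rd/6th
  R3 @ bar5.1: C5 above A4
  R3 @ bar5.2: C5 above A4
  R3 @ bar5.3: C5 above A4
  R1 @ bar6.0: F4/C5 P5 -> G4/D5 P5 similar
  R3 @ bar6.0: D5 above B4
  R3 @ bar6.1: D5 above B4
  R3 @ bar6.2: D5 above B4
  R3 @ bar6.3: D5 above B4
  R6 @ bar6.3: closes on M3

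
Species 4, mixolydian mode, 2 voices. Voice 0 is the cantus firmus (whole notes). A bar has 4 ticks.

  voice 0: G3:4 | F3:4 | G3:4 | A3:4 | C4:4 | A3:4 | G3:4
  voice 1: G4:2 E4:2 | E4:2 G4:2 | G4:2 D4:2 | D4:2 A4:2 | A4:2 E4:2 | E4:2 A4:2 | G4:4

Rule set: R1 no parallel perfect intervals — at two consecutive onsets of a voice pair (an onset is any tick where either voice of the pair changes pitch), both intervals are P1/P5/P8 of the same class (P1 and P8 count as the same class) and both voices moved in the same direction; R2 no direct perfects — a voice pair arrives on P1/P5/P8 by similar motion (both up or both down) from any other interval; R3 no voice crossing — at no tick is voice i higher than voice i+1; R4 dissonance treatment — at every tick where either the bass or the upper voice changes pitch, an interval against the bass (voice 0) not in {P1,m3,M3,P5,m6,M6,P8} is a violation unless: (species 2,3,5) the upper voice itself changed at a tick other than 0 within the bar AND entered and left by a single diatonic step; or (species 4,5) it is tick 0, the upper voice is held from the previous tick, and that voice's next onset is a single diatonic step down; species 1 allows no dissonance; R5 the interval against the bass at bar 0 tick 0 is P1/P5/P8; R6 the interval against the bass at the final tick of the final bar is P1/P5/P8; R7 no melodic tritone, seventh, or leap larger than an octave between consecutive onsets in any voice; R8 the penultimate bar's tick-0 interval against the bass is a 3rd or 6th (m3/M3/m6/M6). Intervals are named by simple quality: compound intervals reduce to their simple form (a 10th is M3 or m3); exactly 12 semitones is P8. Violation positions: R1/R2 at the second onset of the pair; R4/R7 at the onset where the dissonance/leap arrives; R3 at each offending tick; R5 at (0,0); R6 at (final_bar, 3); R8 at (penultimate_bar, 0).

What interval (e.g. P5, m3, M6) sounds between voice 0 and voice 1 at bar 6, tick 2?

voice 0=G3 voice 1=G4 -> P8

P8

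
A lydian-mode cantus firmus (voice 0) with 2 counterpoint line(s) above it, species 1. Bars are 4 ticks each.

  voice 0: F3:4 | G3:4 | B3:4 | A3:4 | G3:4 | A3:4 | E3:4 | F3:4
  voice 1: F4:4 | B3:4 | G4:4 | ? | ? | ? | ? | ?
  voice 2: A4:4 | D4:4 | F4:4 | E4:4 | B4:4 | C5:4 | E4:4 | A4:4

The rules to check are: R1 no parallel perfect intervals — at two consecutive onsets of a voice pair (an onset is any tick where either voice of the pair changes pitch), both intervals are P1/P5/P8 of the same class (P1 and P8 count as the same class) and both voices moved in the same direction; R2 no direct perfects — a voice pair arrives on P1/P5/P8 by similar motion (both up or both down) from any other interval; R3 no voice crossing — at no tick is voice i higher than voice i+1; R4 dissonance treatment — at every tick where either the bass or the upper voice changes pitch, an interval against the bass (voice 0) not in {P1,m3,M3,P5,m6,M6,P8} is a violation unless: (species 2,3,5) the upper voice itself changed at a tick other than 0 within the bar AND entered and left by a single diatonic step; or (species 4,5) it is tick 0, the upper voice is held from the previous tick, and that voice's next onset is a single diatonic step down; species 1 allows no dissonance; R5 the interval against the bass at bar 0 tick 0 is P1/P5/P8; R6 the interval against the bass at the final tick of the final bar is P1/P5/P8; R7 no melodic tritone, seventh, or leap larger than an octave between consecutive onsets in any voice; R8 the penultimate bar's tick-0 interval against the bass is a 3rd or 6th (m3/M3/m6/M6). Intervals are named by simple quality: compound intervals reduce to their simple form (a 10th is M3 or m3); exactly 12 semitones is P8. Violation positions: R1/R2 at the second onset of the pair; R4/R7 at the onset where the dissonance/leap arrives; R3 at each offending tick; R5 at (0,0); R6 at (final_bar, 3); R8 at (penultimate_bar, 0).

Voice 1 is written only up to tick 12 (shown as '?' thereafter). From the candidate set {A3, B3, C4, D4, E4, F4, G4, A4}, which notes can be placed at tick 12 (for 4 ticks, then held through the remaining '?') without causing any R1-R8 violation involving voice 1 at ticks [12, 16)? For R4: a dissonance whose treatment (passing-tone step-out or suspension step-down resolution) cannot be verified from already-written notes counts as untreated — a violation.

{C4}

A3: violates R2,R7
B3: violates R4
C4: legal
D4: violates R4
E4: violates R2
F4: violates R3
G4: violates R3,R4
A4: violates R3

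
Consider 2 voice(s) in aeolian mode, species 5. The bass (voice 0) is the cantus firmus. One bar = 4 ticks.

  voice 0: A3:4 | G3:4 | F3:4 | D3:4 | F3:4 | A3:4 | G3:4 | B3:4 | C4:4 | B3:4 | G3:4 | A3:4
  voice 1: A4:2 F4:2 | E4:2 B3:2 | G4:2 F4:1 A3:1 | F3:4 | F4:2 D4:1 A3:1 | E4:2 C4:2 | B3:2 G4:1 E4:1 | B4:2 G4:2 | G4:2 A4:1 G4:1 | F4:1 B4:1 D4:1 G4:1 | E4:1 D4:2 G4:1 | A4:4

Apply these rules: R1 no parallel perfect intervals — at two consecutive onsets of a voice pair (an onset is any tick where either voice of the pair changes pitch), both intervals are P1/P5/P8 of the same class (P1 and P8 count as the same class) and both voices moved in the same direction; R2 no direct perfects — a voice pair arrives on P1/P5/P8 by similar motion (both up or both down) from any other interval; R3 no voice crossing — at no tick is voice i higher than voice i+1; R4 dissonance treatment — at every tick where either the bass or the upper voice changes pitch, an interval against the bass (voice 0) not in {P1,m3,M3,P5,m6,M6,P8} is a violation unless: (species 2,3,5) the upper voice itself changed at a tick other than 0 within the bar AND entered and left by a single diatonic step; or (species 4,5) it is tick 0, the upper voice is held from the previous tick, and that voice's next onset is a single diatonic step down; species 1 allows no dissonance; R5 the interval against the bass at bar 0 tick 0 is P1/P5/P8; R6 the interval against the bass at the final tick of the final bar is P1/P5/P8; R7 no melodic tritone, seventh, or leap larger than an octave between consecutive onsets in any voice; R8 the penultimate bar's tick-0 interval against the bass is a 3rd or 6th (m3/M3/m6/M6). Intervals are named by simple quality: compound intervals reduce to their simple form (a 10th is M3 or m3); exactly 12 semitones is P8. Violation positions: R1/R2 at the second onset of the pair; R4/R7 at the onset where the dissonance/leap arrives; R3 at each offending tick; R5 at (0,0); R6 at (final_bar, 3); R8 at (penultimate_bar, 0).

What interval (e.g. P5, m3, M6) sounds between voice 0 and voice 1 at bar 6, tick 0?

M3

voice 0=G3 voice 1=B3 -> M3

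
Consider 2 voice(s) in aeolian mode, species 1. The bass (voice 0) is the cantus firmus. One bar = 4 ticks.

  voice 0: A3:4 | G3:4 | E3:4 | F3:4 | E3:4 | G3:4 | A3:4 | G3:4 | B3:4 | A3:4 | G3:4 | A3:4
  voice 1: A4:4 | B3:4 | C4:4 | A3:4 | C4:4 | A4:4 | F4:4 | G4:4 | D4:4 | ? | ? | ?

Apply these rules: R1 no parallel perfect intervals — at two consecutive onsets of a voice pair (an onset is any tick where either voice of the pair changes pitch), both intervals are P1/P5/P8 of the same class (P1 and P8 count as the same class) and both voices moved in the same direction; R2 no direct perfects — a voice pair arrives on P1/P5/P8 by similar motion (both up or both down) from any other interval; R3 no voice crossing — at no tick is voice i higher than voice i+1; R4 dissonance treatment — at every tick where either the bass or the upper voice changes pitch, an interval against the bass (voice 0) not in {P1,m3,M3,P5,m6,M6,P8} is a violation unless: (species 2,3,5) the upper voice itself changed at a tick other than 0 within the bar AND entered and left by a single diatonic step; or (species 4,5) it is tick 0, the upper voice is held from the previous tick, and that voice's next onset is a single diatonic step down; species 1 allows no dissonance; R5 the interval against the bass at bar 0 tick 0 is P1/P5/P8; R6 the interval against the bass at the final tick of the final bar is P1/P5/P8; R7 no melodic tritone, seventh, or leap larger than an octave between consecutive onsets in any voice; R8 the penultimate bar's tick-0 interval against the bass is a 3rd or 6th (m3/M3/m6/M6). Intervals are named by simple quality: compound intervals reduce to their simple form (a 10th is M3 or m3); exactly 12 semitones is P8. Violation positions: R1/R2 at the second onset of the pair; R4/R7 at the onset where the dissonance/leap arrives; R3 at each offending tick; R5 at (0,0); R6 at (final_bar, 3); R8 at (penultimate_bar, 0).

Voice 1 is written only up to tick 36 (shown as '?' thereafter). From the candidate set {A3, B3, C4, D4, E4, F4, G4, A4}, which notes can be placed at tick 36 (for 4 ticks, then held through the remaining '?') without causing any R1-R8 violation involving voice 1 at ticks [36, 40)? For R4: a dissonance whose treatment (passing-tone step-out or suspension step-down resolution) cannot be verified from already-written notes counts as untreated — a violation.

{A4, C4, E4, F4}

A3: violates R2
B3: violates R4
C4: legal
D4: violates R4
E4: legal
F4: legal
G4: violates R4
A4: legal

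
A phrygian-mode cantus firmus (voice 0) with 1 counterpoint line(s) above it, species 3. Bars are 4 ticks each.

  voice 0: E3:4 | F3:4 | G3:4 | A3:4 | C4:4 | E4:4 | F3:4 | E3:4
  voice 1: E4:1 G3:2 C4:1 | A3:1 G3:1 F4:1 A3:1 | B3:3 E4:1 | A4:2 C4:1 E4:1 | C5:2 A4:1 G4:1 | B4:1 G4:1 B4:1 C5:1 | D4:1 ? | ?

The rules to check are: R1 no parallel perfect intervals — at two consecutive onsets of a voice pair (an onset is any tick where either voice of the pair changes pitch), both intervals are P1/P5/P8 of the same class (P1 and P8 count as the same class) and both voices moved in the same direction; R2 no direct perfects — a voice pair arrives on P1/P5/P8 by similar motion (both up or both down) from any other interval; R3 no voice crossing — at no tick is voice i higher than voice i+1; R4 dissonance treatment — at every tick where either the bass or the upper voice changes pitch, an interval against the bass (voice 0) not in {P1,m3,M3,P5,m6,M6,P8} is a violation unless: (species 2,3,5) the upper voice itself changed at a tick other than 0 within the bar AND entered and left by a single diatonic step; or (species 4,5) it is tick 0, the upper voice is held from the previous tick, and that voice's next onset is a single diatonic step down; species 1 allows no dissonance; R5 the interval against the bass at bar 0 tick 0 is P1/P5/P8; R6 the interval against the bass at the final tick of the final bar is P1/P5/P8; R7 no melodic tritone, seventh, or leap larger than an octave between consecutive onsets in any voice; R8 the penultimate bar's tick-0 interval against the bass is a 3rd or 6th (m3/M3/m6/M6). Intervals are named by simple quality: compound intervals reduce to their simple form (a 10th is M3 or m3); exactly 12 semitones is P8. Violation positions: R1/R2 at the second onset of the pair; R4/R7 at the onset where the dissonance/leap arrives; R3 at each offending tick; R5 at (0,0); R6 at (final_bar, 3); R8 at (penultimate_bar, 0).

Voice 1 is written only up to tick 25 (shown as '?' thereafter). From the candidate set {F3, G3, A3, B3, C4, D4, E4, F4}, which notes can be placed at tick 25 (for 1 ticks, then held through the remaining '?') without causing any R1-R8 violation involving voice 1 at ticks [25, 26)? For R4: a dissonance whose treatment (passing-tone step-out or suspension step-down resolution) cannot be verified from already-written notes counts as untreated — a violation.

F3: legal
G3: violates R4
A3: legal
B3: violates R4
C4: legal
D4: legal
E4: violates R4
F4: legal

{A3, C4, D4, F3, F4}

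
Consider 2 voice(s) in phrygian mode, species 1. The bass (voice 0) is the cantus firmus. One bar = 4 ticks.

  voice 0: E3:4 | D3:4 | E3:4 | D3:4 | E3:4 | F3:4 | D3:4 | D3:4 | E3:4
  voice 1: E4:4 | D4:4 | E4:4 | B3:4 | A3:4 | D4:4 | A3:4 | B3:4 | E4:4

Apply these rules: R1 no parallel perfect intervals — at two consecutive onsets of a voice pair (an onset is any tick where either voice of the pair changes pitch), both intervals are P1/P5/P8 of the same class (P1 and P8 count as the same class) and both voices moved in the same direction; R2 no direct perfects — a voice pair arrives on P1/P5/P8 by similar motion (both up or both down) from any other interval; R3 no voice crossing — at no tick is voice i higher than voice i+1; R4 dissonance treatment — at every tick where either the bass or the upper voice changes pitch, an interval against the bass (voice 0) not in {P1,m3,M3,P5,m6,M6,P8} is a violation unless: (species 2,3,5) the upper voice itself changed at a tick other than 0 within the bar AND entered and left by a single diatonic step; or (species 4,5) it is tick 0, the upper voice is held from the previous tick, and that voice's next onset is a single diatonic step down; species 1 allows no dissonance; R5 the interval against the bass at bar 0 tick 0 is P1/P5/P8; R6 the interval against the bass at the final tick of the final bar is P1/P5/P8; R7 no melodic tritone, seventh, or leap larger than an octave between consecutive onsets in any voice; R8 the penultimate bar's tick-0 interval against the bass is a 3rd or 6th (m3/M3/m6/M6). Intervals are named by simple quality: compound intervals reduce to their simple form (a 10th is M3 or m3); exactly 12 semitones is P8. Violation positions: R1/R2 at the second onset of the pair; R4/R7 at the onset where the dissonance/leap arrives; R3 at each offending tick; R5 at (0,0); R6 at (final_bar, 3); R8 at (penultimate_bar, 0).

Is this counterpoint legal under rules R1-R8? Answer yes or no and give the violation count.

bar 0: v0=E3 v1=E4 (P8)
bar 1: v0=D3 v1=D4 (P8)
bar 2: v0=E3 v1=E4 (P8)
bar 3: v0=D3 v1=B3 (M6)
bar 4: v0=E3 v1=A3 (P4)
bar 5: v0=F3 v1=D4 (M6)
bar 6: v0=D3 v1=A3 (P5)
bar 7: v0=D3 v1=B3 (M6)
bar 8: v0=E3 v1=E4 (P8)
  R1 @ bar1.0: E3/E4 P8 -> D3/D4 P8 similar
  R1 @ bar2.0: D3/D4 P8 -> E3/E4 P8 similar
  R4 @ bar4.0: E3/A3 P4 untreated
  R2 @ bar6.0: F3/D4 M6 -> D3/A3 P5 similar
  R2 @ bar8.0: D3/B3 M6 -> E3/E4 P8 similar

No (5 violations)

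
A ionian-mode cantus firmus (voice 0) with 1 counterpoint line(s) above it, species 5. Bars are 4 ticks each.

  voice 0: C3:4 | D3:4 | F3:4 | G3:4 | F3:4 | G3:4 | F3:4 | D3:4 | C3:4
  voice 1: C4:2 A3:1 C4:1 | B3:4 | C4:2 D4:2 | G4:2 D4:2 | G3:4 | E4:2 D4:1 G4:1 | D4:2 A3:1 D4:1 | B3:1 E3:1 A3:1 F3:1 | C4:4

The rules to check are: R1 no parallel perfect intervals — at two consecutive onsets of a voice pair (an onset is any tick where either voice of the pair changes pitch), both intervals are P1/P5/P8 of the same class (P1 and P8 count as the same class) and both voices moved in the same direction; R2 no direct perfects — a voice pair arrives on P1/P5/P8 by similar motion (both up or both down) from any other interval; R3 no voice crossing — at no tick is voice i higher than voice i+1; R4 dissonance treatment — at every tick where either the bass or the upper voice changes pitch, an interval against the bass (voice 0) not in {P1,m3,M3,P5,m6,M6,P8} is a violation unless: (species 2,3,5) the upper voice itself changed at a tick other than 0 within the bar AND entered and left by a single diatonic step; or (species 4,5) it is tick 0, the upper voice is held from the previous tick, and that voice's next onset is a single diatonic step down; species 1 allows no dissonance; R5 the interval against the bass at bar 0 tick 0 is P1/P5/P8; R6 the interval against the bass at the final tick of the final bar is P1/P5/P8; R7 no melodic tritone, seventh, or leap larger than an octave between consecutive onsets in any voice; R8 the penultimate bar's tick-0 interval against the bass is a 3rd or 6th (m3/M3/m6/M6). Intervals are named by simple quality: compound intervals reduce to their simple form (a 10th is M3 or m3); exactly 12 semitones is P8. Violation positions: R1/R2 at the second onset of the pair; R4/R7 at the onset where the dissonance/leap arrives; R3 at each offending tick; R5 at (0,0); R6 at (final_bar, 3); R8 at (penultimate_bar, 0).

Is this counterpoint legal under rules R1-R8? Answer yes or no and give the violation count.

bar 0: v0=C3 v1=C4 (P8)
bar 1: v0=D3 v1=B3 (M6)
bar 2: v0=F3 v1=C4 (P5)
bar 3: v0=G3 v1=G4 (P8)
bar 4: v0=F3 v1=G3 (M2)
bar 5: v0=G3 v1=E4 (M6)
bar 6: v0=F3 v1=D4 (M6)
bar 7: v0=D3 v1=B3 (M6)
bar 8: v0=C3 v1=C4 (P8)
  R2 @ bar2.0: D3/B3 M6 -> F3/C4 P5 similar
  R2 @ bar3.0: F3/D4 M6 -> G3/G4 P8 similar
  R4 @ bar4.0: F3/G3 M2 untreated
  R4 @ bar7.1: D3/E3 M2 untreated

No (4 violations)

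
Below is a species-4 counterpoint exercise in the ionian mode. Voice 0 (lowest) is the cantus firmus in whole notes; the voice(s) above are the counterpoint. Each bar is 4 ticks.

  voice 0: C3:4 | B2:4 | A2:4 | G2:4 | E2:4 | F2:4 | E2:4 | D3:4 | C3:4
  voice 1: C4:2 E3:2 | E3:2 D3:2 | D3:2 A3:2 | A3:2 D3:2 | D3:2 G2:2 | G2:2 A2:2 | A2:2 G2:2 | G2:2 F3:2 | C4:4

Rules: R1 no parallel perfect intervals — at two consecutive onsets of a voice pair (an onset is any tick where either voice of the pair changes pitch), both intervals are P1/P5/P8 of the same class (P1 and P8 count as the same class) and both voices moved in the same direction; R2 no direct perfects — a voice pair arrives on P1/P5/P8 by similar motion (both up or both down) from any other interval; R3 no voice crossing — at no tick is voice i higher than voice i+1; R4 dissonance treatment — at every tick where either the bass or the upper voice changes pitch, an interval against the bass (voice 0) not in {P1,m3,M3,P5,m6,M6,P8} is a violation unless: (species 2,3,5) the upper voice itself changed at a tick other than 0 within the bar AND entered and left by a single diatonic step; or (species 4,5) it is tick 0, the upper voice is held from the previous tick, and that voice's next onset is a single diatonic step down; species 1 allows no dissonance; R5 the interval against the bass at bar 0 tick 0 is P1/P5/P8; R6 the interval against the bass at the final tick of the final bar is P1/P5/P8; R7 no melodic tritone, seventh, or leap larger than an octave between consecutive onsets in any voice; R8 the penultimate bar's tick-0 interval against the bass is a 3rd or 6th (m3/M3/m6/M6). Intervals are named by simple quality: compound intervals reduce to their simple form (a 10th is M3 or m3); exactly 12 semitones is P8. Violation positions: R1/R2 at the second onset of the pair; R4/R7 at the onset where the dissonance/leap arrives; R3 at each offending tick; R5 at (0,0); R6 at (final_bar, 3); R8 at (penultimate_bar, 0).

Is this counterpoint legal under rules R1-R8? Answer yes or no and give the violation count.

bar 0: v0=C3 v1=C4 (P8)
bar 1: v0=B2 v1=E3 (P4)
bar 2: v0=A2 v1=D3 (P4)
bar 3: v0=G2 v1=A3 (M2)
bar 4: v0=E2 v1=D3 (m7)
bar 5: v0=F2 v1=G2 (M2)
bar 6: v0=E2 v1=A2 (P4)
bar 7: v0=D3 v1=G2 (P5)
bar 8: v0=C3 v1=C4 (P8)
  R4 @ bar2.0: A2/D3 P4 untreated
  R4 @ bar3.0: G2/A3 M2 untreated
  R4 @ bar4.0: E2/D3 m7 untreated
  R4 @ bar5.0: F2/G2 M2 untreated
  R3 @ bar7.0: D3 above G2
  R7 @ bar7.0: E2->D3 leap 10st
  R8 @ bar7.0: penult P5 not 3rd/6th
  R3 @ bar7.1: D3 above G2
  R7 @ bar7.2: G2->F3 leap 10st

No (9 violations)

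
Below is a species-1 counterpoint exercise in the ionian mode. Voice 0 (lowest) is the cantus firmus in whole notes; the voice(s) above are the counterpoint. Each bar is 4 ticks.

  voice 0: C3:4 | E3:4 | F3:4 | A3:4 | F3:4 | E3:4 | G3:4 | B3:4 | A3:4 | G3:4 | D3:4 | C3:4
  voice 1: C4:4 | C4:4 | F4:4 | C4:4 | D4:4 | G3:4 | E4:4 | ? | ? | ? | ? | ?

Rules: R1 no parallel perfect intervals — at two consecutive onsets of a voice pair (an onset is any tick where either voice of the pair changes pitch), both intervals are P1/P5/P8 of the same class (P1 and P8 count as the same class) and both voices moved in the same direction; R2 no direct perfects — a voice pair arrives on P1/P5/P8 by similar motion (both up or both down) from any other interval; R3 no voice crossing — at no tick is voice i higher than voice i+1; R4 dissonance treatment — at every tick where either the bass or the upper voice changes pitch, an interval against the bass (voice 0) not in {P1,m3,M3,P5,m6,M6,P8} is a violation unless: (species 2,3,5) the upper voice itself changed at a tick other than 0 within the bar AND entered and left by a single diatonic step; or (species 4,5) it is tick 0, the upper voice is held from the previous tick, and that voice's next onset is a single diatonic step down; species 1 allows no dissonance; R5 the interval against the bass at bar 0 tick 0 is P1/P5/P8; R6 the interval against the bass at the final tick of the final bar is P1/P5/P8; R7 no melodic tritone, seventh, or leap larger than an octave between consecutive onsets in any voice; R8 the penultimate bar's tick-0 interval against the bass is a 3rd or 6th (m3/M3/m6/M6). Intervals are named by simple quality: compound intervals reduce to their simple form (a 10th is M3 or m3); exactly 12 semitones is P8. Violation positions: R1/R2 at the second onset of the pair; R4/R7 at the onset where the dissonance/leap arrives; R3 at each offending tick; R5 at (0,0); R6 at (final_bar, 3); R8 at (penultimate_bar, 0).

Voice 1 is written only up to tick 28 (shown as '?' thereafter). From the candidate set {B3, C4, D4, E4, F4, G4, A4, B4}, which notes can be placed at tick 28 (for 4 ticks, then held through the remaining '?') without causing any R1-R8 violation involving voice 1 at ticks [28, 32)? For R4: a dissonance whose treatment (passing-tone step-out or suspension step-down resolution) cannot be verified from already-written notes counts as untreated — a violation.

B3: legal
C4: violates R4
D4: legal
E4: violates R4
F4: violates R4
G4: legal
A4: violates R4
B4: violates R2

{B3, D4, G4}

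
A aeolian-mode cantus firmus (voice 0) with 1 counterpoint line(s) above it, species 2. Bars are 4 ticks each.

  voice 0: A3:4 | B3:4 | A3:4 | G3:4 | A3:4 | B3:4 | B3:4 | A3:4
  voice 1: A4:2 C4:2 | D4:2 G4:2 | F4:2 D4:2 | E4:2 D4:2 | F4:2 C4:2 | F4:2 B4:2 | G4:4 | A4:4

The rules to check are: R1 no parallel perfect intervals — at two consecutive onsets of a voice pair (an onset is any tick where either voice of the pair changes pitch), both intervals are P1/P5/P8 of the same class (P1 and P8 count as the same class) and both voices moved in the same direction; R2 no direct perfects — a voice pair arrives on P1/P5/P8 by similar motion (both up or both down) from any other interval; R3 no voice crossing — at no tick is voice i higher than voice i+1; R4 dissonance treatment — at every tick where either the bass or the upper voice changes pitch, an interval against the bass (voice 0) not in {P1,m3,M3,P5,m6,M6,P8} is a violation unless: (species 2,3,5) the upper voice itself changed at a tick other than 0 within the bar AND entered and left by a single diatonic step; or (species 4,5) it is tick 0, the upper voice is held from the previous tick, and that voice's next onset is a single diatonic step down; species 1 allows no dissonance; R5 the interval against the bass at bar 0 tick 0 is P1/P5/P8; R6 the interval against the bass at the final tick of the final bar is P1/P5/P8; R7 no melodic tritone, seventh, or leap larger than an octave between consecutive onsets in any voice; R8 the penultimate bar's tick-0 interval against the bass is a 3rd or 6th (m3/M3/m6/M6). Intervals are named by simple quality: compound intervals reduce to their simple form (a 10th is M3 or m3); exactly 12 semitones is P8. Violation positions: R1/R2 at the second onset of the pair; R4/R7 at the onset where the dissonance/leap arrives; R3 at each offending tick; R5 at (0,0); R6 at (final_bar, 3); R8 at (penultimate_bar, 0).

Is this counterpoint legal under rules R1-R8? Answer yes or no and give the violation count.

No (3 violations)

bar 0: v0=A3 v1=A4 (P8)
bar 1: v0=B3 v1=D4 (m3)
bar 2: v0=A3 v1=F4 (m6)
bar 3: v0=G3 v1=E4 (M6)
bar 4: v0=A3 v1=F4 (m6)
bar 5: v0=B3 v1=F4 (TT)
bar 6: v0=B3 v1=G4 (m6)
bar 7: v0=A3 v1=A4 (P8)
  R4 @ bar2.2: A3/D4 P4 untreated
  R4 @ bar5.0: B3/F4 TT untreated
  R7 @ bar5.2: F4->B4 leap 6st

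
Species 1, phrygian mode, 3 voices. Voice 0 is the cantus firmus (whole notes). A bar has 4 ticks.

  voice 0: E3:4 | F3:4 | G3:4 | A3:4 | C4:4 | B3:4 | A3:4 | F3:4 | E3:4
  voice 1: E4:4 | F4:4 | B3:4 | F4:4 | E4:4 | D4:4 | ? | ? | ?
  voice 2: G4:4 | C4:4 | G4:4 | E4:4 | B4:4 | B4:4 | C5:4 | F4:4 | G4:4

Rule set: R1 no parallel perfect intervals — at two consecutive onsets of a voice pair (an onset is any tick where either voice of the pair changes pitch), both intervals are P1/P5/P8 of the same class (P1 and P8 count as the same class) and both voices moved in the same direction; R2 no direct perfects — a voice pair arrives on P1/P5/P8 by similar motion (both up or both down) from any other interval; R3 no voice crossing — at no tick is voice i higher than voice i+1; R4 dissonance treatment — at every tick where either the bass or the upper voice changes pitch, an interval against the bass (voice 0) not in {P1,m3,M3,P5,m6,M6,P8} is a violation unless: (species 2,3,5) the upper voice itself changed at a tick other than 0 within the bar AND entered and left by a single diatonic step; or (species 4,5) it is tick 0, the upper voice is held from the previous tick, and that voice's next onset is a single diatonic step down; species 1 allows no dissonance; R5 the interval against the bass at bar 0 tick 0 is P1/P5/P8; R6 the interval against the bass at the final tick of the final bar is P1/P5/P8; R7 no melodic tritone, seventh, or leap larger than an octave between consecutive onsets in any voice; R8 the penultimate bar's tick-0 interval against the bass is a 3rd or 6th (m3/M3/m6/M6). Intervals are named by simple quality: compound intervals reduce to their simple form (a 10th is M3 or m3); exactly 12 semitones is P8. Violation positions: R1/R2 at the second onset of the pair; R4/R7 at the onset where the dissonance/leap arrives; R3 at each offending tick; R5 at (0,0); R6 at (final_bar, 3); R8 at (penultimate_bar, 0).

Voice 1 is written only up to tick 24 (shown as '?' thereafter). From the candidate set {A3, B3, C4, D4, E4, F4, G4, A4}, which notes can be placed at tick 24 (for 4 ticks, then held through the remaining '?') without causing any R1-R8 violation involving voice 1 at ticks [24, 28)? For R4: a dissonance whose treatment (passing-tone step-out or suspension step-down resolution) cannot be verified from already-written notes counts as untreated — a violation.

{A4, C4, E4}

A3: violates R2
B3: violates R4
C4: legal
D4: violates R4
E4: legal
F4: violates R2
G4: violates R4
A4: legal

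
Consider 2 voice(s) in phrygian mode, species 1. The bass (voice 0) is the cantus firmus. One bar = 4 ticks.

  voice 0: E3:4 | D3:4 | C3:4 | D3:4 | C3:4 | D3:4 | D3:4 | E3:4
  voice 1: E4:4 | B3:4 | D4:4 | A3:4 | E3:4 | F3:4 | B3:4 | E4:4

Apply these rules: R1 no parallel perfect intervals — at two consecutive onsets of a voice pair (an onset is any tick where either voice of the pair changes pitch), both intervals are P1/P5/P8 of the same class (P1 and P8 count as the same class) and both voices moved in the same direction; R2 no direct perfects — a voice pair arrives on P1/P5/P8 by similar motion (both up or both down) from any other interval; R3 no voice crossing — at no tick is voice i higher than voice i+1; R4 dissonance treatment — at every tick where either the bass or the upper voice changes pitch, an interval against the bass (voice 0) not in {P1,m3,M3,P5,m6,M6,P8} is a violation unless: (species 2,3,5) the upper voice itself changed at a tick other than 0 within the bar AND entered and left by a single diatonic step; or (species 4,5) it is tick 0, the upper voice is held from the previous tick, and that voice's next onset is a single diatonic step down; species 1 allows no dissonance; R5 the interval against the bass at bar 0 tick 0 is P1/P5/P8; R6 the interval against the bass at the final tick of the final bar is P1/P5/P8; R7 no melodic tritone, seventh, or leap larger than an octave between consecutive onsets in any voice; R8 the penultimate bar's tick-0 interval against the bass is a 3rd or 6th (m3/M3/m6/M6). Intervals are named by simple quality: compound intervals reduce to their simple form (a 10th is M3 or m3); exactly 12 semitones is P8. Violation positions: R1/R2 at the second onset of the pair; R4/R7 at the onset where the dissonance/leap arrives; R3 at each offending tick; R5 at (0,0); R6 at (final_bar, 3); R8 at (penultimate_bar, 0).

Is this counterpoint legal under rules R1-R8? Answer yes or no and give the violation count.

bar 0: v0=E3 v1=E4 (P8)
bar 1: v0=D3 v1=B3 (M6)
bar 2: v0=C3 v1=D4 (M2)
bar 3: v0=D3 v1=A3 (P5)
bar 4: v0=C3 v1=E3 (M3)
bar 5: v0=D3 v1=F3 (m3)
bar 6: v0=D3 v1=B3 (M6)
bar 7: v0=E3 v1=E4 (P8)
  R4 @ bar2.0: C3/D4 M2 untreated
  R7 @ bar6.0: F3->B3 leap 6st
  R2 @ bar7.0: D3/B3 M6 -> E3/E4 P8 similar

No (3 violations)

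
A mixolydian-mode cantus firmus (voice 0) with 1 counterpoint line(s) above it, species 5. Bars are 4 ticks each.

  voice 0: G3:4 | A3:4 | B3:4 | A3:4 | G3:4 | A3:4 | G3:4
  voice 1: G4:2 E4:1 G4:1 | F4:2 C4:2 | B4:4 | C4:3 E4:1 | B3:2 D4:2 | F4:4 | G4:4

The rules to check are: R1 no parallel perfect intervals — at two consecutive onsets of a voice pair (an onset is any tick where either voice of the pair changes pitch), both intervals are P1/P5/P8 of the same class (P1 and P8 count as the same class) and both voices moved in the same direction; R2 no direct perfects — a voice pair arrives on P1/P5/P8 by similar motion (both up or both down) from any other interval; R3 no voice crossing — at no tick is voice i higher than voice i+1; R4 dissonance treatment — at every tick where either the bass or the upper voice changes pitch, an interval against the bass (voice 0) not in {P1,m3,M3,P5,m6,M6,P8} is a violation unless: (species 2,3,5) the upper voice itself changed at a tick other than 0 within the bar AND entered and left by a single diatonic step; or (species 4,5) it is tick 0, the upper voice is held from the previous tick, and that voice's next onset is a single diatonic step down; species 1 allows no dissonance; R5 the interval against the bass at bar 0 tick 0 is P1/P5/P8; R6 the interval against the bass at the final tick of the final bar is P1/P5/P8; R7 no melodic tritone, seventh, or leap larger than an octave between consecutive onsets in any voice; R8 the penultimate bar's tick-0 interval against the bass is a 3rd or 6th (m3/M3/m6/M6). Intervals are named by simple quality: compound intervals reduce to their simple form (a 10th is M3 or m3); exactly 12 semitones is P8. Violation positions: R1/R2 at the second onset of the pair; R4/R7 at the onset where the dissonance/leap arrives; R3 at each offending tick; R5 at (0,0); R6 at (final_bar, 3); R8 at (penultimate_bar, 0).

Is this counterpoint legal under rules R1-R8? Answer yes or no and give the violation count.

bar 0: v0=G3 v1=G4 (P8)
bar 1: v0=A3 v1=F4 (m6)
bar 2: v0=B3 v1=B4 (P8)
bar 3: v0=A3 v1=C4 (m3)
bar 4: v0=G3 v1=B3 (M3)
bar 5: v0=A3 v1=F4 (m6)
bar 6: v0=G3 v1=G4 (P8)
  R2 @ bar2.0: A3/C4 m3 -> B3/B4 P8 similar
  R7 @ bar2.0: C4->B4 leap 11st
  R7 @ bar3.0: B4->C4 leap 11st

No (3 violations)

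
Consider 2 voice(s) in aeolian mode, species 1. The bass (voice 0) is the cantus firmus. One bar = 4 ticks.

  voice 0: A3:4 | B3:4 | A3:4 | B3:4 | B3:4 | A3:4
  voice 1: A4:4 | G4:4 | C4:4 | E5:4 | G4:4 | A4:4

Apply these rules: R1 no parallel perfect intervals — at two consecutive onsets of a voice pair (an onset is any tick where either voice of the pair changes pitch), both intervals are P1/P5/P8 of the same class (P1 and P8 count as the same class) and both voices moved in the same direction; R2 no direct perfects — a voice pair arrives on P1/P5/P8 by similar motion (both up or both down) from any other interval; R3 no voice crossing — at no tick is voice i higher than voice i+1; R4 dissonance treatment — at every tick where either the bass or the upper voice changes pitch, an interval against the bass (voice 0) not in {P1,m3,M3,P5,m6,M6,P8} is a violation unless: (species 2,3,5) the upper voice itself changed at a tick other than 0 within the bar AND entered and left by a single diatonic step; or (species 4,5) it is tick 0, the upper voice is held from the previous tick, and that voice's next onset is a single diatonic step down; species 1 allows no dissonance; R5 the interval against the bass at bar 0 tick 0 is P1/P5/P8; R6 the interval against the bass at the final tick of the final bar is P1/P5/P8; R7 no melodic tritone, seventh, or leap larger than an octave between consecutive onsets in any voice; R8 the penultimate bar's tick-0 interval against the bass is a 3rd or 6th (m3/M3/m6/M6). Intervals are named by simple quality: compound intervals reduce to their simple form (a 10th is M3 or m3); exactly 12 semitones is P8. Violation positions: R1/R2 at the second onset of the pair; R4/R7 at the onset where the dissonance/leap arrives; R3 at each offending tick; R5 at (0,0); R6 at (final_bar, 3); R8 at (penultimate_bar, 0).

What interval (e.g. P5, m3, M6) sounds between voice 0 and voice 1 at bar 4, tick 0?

m6

voice 0=B3 voice 1=G4 -> m6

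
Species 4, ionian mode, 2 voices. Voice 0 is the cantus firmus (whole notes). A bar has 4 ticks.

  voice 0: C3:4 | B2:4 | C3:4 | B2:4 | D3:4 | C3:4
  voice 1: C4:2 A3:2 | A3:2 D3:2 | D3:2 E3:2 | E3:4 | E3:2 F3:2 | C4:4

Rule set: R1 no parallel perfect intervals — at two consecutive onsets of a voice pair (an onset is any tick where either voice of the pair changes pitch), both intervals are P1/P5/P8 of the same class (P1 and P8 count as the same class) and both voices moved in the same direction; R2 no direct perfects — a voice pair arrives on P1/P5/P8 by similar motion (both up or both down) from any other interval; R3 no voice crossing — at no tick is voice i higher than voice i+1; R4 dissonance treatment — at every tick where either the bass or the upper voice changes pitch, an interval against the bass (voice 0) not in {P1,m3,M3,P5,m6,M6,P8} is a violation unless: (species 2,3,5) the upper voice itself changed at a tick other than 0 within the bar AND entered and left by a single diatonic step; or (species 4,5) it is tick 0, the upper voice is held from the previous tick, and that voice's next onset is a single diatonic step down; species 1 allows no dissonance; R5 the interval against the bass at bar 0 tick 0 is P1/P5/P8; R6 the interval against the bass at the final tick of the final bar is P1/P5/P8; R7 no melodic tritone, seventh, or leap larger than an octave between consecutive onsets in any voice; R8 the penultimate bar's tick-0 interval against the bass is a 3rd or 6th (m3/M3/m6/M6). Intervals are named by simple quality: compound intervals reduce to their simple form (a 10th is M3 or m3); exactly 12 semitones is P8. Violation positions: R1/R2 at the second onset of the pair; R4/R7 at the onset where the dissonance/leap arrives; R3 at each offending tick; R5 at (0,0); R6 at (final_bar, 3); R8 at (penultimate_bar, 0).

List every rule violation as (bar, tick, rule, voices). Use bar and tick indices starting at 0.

(1, 0, R4, (0, 1))
(2, 0, R4, (0, 1))
(3, 0, R4, (0, 1))
(4, 0, R4, (0, 1))
(4, 0, R8, (0, 1))

bar 0: v0=C3 v1=C4 downbeat P8
bar 1: v0=B2 v1=A3 downbeat m7
bar 2: v0=C3 v1=D3 downbeat M2
bar 3: v0=B2 v1=E3 downbeat P4
bar 4: v0=D3 v1=E3 downbeat M2
bar 5: v0=C3 v1=C4 downbeat P8
  -> R4 @ bar 1 tick 0 v(0, 1): B2/A3 m7 untreated
  -> R4 @ bar 2 tick 0 v(0, 1): C3/D3 M2 untreated
  -> R4 @ bar 3 tick 0 v(0, 1): B2/E3 P4 untreated
  -> R4 @ bar 4 tick 0 v(0, 1): D3/E3 M2 untreated
  -> R8 @ bar 4 tick 0 v(0, 1): penult M2 not 3rd/6th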